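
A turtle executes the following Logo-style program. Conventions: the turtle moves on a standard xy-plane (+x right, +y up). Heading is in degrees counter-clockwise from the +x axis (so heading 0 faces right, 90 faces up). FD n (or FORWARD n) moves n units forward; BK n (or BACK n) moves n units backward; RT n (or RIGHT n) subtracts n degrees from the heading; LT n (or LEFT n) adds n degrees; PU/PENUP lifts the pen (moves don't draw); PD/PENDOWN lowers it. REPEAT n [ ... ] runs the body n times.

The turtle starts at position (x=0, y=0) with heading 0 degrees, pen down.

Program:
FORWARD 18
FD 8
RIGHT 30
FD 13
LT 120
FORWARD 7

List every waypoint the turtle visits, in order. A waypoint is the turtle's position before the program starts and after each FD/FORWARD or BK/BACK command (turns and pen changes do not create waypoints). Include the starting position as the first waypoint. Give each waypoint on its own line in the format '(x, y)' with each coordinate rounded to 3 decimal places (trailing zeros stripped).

Answer: (0, 0)
(18, 0)
(26, 0)
(37.258, -6.5)
(37.258, 0.5)

Derivation:
Executing turtle program step by step:
Start: pos=(0,0), heading=0, pen down
FD 18: (0,0) -> (18,0) [heading=0, draw]
FD 8: (18,0) -> (26,0) [heading=0, draw]
RT 30: heading 0 -> 330
FD 13: (26,0) -> (37.258,-6.5) [heading=330, draw]
LT 120: heading 330 -> 90
FD 7: (37.258,-6.5) -> (37.258,0.5) [heading=90, draw]
Final: pos=(37.258,0.5), heading=90, 4 segment(s) drawn
Waypoints (5 total):
(0, 0)
(18, 0)
(26, 0)
(37.258, -6.5)
(37.258, 0.5)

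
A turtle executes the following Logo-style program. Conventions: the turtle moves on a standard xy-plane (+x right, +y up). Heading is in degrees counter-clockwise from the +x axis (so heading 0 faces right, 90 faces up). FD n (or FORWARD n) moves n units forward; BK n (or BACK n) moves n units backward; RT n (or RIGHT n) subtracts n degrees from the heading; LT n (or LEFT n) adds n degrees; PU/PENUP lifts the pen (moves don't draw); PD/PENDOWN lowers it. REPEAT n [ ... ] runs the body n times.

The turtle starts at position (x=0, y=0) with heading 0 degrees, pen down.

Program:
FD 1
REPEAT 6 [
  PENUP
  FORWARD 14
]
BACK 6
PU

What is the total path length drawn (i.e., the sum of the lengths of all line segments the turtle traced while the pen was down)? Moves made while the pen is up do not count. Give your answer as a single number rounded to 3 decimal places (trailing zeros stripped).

Answer: 1

Derivation:
Executing turtle program step by step:
Start: pos=(0,0), heading=0, pen down
FD 1: (0,0) -> (1,0) [heading=0, draw]
REPEAT 6 [
  -- iteration 1/6 --
  PU: pen up
  FD 14: (1,0) -> (15,0) [heading=0, move]
  -- iteration 2/6 --
  PU: pen up
  FD 14: (15,0) -> (29,0) [heading=0, move]
  -- iteration 3/6 --
  PU: pen up
  FD 14: (29,0) -> (43,0) [heading=0, move]
  -- iteration 4/6 --
  PU: pen up
  FD 14: (43,0) -> (57,0) [heading=0, move]
  -- iteration 5/6 --
  PU: pen up
  FD 14: (57,0) -> (71,0) [heading=0, move]
  -- iteration 6/6 --
  PU: pen up
  FD 14: (71,0) -> (85,0) [heading=0, move]
]
BK 6: (85,0) -> (79,0) [heading=0, move]
PU: pen up
Final: pos=(79,0), heading=0, 1 segment(s) drawn

Segment lengths:
  seg 1: (0,0) -> (1,0), length = 1
Total = 1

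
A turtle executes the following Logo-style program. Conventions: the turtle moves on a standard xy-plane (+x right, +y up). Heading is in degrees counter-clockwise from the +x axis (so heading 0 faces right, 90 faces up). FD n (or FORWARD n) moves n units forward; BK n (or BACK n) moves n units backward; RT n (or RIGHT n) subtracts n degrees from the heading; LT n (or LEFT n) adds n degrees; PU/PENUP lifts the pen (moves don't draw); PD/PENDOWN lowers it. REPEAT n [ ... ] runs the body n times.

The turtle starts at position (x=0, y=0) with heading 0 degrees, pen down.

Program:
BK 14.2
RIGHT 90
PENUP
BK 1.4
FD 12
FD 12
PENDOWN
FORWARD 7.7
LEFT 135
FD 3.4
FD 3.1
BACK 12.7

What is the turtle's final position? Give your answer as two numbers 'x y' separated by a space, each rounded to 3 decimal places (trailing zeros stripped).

Executing turtle program step by step:
Start: pos=(0,0), heading=0, pen down
BK 14.2: (0,0) -> (-14.2,0) [heading=0, draw]
RT 90: heading 0 -> 270
PU: pen up
BK 1.4: (-14.2,0) -> (-14.2,1.4) [heading=270, move]
FD 12: (-14.2,1.4) -> (-14.2,-10.6) [heading=270, move]
FD 12: (-14.2,-10.6) -> (-14.2,-22.6) [heading=270, move]
PD: pen down
FD 7.7: (-14.2,-22.6) -> (-14.2,-30.3) [heading=270, draw]
LT 135: heading 270 -> 45
FD 3.4: (-14.2,-30.3) -> (-11.796,-27.896) [heading=45, draw]
FD 3.1: (-11.796,-27.896) -> (-9.604,-25.704) [heading=45, draw]
BK 12.7: (-9.604,-25.704) -> (-18.584,-34.684) [heading=45, draw]
Final: pos=(-18.584,-34.684), heading=45, 5 segment(s) drawn

Answer: -18.584 -34.684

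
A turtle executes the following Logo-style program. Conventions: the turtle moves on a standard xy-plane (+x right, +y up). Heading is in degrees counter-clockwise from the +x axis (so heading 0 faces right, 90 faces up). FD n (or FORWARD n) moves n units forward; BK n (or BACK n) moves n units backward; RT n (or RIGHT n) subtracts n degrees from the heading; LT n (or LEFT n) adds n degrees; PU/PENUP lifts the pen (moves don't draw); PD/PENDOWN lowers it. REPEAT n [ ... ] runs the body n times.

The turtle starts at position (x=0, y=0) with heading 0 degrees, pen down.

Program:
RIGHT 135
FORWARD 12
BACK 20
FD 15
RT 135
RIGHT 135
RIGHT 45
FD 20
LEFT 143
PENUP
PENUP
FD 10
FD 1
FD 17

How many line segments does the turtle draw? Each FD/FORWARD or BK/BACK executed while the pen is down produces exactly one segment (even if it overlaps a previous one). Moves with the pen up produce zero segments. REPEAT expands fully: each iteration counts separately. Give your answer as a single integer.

Executing turtle program step by step:
Start: pos=(0,0), heading=0, pen down
RT 135: heading 0 -> 225
FD 12: (0,0) -> (-8.485,-8.485) [heading=225, draw]
BK 20: (-8.485,-8.485) -> (5.657,5.657) [heading=225, draw]
FD 15: (5.657,5.657) -> (-4.95,-4.95) [heading=225, draw]
RT 135: heading 225 -> 90
RT 135: heading 90 -> 315
RT 45: heading 315 -> 270
FD 20: (-4.95,-4.95) -> (-4.95,-24.95) [heading=270, draw]
LT 143: heading 270 -> 53
PU: pen up
PU: pen up
FD 10: (-4.95,-24.95) -> (1.068,-16.963) [heading=53, move]
FD 1: (1.068,-16.963) -> (1.67,-16.165) [heading=53, move]
FD 17: (1.67,-16.165) -> (11.901,-2.588) [heading=53, move]
Final: pos=(11.901,-2.588), heading=53, 4 segment(s) drawn
Segments drawn: 4

Answer: 4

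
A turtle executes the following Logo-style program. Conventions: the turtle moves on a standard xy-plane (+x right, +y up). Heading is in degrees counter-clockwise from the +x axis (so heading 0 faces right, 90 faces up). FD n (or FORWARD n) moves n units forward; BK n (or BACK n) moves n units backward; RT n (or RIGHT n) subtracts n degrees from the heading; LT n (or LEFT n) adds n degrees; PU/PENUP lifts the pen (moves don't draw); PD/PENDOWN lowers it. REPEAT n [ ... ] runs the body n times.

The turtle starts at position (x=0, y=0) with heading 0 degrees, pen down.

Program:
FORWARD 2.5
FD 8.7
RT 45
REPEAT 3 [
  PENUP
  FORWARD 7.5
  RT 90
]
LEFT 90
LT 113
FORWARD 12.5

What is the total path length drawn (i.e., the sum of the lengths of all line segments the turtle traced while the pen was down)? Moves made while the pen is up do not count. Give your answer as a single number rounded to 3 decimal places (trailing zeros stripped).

Executing turtle program step by step:
Start: pos=(0,0), heading=0, pen down
FD 2.5: (0,0) -> (2.5,0) [heading=0, draw]
FD 8.7: (2.5,0) -> (11.2,0) [heading=0, draw]
RT 45: heading 0 -> 315
REPEAT 3 [
  -- iteration 1/3 --
  PU: pen up
  FD 7.5: (11.2,0) -> (16.503,-5.303) [heading=315, move]
  RT 90: heading 315 -> 225
  -- iteration 2/3 --
  PU: pen up
  FD 7.5: (16.503,-5.303) -> (11.2,-10.607) [heading=225, move]
  RT 90: heading 225 -> 135
  -- iteration 3/3 --
  PU: pen up
  FD 7.5: (11.2,-10.607) -> (5.897,-5.303) [heading=135, move]
  RT 90: heading 135 -> 45
]
LT 90: heading 45 -> 135
LT 113: heading 135 -> 248
FD 12.5: (5.897,-5.303) -> (1.214,-16.893) [heading=248, move]
Final: pos=(1.214,-16.893), heading=248, 2 segment(s) drawn

Segment lengths:
  seg 1: (0,0) -> (2.5,0), length = 2.5
  seg 2: (2.5,0) -> (11.2,0), length = 8.7
Total = 11.2

Answer: 11.2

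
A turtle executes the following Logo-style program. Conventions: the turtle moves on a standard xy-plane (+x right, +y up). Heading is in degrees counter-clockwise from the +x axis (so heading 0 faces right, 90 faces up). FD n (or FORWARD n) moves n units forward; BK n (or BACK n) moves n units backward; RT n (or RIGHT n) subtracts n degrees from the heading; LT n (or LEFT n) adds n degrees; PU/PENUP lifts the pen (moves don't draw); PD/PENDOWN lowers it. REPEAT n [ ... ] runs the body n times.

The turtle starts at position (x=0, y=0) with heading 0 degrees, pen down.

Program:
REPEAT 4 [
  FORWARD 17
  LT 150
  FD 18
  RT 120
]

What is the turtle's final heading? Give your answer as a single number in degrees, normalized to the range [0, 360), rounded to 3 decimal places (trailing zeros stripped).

Answer: 120

Derivation:
Executing turtle program step by step:
Start: pos=(0,0), heading=0, pen down
REPEAT 4 [
  -- iteration 1/4 --
  FD 17: (0,0) -> (17,0) [heading=0, draw]
  LT 150: heading 0 -> 150
  FD 18: (17,0) -> (1.412,9) [heading=150, draw]
  RT 120: heading 150 -> 30
  -- iteration 2/4 --
  FD 17: (1.412,9) -> (16.134,17.5) [heading=30, draw]
  LT 150: heading 30 -> 180
  FD 18: (16.134,17.5) -> (-1.866,17.5) [heading=180, draw]
  RT 120: heading 180 -> 60
  -- iteration 3/4 --
  FD 17: (-1.866,17.5) -> (6.634,32.222) [heading=60, draw]
  LT 150: heading 60 -> 210
  FD 18: (6.634,32.222) -> (-8.954,23.222) [heading=210, draw]
  RT 120: heading 210 -> 90
  -- iteration 4/4 --
  FD 17: (-8.954,23.222) -> (-8.954,40.222) [heading=90, draw]
  LT 150: heading 90 -> 240
  FD 18: (-8.954,40.222) -> (-17.954,24.634) [heading=240, draw]
  RT 120: heading 240 -> 120
]
Final: pos=(-17.954,24.634), heading=120, 8 segment(s) drawn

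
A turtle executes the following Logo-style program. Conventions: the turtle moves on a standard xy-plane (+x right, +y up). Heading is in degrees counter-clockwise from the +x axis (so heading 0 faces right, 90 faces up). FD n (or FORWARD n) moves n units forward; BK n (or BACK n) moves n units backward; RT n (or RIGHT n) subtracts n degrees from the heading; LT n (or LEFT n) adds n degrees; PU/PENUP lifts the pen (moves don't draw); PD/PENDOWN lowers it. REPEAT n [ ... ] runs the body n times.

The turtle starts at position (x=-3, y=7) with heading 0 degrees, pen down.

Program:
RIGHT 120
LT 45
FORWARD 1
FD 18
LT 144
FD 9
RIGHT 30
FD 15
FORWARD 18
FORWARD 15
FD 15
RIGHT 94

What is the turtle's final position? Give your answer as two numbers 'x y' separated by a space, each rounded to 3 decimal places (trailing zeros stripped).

Executing turtle program step by step:
Start: pos=(-3,7), heading=0, pen down
RT 120: heading 0 -> 240
LT 45: heading 240 -> 285
FD 1: (-3,7) -> (-2.741,6.034) [heading=285, draw]
FD 18: (-2.741,6.034) -> (1.918,-11.353) [heading=285, draw]
LT 144: heading 285 -> 69
FD 9: (1.918,-11.353) -> (5.143,-2.95) [heading=69, draw]
RT 30: heading 69 -> 39
FD 15: (5.143,-2.95) -> (16.8,6.489) [heading=39, draw]
FD 18: (16.8,6.489) -> (30.789,17.817) [heading=39, draw]
FD 15: (30.789,17.817) -> (42.446,27.257) [heading=39, draw]
FD 15: (42.446,27.257) -> (54.103,36.697) [heading=39, draw]
RT 94: heading 39 -> 305
Final: pos=(54.103,36.697), heading=305, 7 segment(s) drawn

Answer: 54.103 36.697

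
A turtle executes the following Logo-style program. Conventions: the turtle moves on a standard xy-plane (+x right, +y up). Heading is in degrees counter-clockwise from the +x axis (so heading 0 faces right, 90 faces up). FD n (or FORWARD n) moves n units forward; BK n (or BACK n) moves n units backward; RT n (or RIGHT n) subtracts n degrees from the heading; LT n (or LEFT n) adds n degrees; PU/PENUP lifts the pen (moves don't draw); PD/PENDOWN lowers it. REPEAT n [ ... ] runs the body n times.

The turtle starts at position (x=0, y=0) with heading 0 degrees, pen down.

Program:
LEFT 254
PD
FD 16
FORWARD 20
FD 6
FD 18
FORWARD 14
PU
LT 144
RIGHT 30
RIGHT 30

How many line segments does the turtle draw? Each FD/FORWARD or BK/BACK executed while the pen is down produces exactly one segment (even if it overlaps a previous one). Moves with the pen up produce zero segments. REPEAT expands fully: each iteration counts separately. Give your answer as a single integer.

Answer: 5

Derivation:
Executing turtle program step by step:
Start: pos=(0,0), heading=0, pen down
LT 254: heading 0 -> 254
PD: pen down
FD 16: (0,0) -> (-4.41,-15.38) [heading=254, draw]
FD 20: (-4.41,-15.38) -> (-9.923,-34.605) [heading=254, draw]
FD 6: (-9.923,-34.605) -> (-11.577,-40.373) [heading=254, draw]
FD 18: (-11.577,-40.373) -> (-16.538,-57.676) [heading=254, draw]
FD 14: (-16.538,-57.676) -> (-20.397,-71.133) [heading=254, draw]
PU: pen up
LT 144: heading 254 -> 38
RT 30: heading 38 -> 8
RT 30: heading 8 -> 338
Final: pos=(-20.397,-71.133), heading=338, 5 segment(s) drawn
Segments drawn: 5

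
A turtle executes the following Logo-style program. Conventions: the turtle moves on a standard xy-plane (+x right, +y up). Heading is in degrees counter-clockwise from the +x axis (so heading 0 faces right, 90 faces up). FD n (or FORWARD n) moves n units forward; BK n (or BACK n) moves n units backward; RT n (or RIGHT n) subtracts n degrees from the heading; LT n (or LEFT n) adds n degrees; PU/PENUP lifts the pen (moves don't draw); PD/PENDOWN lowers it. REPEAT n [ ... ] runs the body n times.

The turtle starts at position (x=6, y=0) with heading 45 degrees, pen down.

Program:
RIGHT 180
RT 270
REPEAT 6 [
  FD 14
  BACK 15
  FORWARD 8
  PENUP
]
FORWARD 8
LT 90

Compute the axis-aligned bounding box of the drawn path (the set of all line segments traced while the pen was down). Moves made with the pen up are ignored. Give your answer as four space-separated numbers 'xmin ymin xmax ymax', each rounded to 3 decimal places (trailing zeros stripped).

Executing turtle program step by step:
Start: pos=(6,0), heading=45, pen down
RT 180: heading 45 -> 225
RT 270: heading 225 -> 315
REPEAT 6 [
  -- iteration 1/6 --
  FD 14: (6,0) -> (15.899,-9.899) [heading=315, draw]
  BK 15: (15.899,-9.899) -> (5.293,0.707) [heading=315, draw]
  FD 8: (5.293,0.707) -> (10.95,-4.95) [heading=315, draw]
  PU: pen up
  -- iteration 2/6 --
  FD 14: (10.95,-4.95) -> (20.849,-14.849) [heading=315, move]
  BK 15: (20.849,-14.849) -> (10.243,-4.243) [heading=315, move]
  FD 8: (10.243,-4.243) -> (15.899,-9.899) [heading=315, move]
  PU: pen up
  -- iteration 3/6 --
  FD 14: (15.899,-9.899) -> (25.799,-19.799) [heading=315, move]
  BK 15: (25.799,-19.799) -> (15.192,-9.192) [heading=315, move]
  FD 8: (15.192,-9.192) -> (20.849,-14.849) [heading=315, move]
  PU: pen up
  -- iteration 4/6 --
  FD 14: (20.849,-14.849) -> (30.749,-24.749) [heading=315, move]
  BK 15: (30.749,-24.749) -> (20.142,-14.142) [heading=315, move]
  FD 8: (20.142,-14.142) -> (25.799,-19.799) [heading=315, move]
  PU: pen up
  -- iteration 5/6 --
  FD 14: (25.799,-19.799) -> (35.698,-29.698) [heading=315, move]
  BK 15: (35.698,-29.698) -> (25.092,-19.092) [heading=315, move]
  FD 8: (25.092,-19.092) -> (30.749,-24.749) [heading=315, move]
  PU: pen up
  -- iteration 6/6 --
  FD 14: (30.749,-24.749) -> (40.648,-34.648) [heading=315, move]
  BK 15: (40.648,-34.648) -> (30.042,-24.042) [heading=315, move]
  FD 8: (30.042,-24.042) -> (35.698,-29.698) [heading=315, move]
  PU: pen up
]
FD 8: (35.698,-29.698) -> (41.355,-35.355) [heading=315, move]
LT 90: heading 315 -> 45
Final: pos=(41.355,-35.355), heading=45, 3 segment(s) drawn

Segment endpoints: x in {5.293, 6, 10.95, 15.899}, y in {-9.899, -4.95, 0, 0.707}
xmin=5.293, ymin=-9.899, xmax=15.899, ymax=0.707

Answer: 5.293 -9.899 15.899 0.707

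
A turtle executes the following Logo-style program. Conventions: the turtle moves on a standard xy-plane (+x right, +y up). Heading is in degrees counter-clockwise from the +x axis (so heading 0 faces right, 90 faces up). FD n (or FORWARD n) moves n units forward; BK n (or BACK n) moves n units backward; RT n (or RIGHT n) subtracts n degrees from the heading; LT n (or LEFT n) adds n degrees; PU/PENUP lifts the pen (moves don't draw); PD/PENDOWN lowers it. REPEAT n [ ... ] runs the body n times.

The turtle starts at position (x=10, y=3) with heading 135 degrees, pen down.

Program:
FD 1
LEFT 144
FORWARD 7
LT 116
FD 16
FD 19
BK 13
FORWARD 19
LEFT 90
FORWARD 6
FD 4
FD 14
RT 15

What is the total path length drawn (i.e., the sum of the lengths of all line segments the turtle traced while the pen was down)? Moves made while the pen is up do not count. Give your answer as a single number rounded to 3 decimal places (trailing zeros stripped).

Executing turtle program step by step:
Start: pos=(10,3), heading=135, pen down
FD 1: (10,3) -> (9.293,3.707) [heading=135, draw]
LT 144: heading 135 -> 279
FD 7: (9.293,3.707) -> (10.388,-3.207) [heading=279, draw]
LT 116: heading 279 -> 35
FD 16: (10.388,-3.207) -> (23.494,5.971) [heading=35, draw]
FD 19: (23.494,5.971) -> (39.058,16.868) [heading=35, draw]
BK 13: (39.058,16.868) -> (28.409,9.412) [heading=35, draw]
FD 19: (28.409,9.412) -> (43.973,20.31) [heading=35, draw]
LT 90: heading 35 -> 125
FD 6: (43.973,20.31) -> (40.532,25.225) [heading=125, draw]
FD 4: (40.532,25.225) -> (38.237,28.501) [heading=125, draw]
FD 14: (38.237,28.501) -> (30.207,39.97) [heading=125, draw]
RT 15: heading 125 -> 110
Final: pos=(30.207,39.97), heading=110, 9 segment(s) drawn

Segment lengths:
  seg 1: (10,3) -> (9.293,3.707), length = 1
  seg 2: (9.293,3.707) -> (10.388,-3.207), length = 7
  seg 3: (10.388,-3.207) -> (23.494,5.971), length = 16
  seg 4: (23.494,5.971) -> (39.058,16.868), length = 19
  seg 5: (39.058,16.868) -> (28.409,9.412), length = 13
  seg 6: (28.409,9.412) -> (43.973,20.31), length = 19
  seg 7: (43.973,20.31) -> (40.532,25.225), length = 6
  seg 8: (40.532,25.225) -> (38.237,28.501), length = 4
  seg 9: (38.237,28.501) -> (30.207,39.97), length = 14
Total = 99

Answer: 99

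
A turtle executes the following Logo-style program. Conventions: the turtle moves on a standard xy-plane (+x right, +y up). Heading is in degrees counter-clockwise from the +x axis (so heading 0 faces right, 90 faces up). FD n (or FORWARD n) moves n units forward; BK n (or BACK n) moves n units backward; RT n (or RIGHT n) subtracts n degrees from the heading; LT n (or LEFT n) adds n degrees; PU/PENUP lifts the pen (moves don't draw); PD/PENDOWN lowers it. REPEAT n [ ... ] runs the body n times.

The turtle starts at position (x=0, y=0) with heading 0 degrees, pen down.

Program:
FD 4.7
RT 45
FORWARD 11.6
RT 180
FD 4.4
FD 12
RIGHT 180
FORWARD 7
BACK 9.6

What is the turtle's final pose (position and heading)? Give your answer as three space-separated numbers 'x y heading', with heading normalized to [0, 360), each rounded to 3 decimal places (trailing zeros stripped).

Answer: -0.533 5.233 315

Derivation:
Executing turtle program step by step:
Start: pos=(0,0), heading=0, pen down
FD 4.7: (0,0) -> (4.7,0) [heading=0, draw]
RT 45: heading 0 -> 315
FD 11.6: (4.7,0) -> (12.902,-8.202) [heading=315, draw]
RT 180: heading 315 -> 135
FD 4.4: (12.902,-8.202) -> (9.791,-5.091) [heading=135, draw]
FD 12: (9.791,-5.091) -> (1.306,3.394) [heading=135, draw]
RT 180: heading 135 -> 315
FD 7: (1.306,3.394) -> (6.256,-1.556) [heading=315, draw]
BK 9.6: (6.256,-1.556) -> (-0.533,5.233) [heading=315, draw]
Final: pos=(-0.533,5.233), heading=315, 6 segment(s) drawn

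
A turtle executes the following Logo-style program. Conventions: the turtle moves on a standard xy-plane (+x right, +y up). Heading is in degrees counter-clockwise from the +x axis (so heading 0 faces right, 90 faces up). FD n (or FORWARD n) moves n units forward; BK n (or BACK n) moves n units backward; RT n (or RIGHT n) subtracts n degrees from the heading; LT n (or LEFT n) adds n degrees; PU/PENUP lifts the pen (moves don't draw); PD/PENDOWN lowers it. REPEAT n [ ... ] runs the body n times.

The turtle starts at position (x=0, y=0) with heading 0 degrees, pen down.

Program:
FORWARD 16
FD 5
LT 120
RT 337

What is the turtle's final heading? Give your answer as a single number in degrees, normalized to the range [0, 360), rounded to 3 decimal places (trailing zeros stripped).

Answer: 143

Derivation:
Executing turtle program step by step:
Start: pos=(0,0), heading=0, pen down
FD 16: (0,0) -> (16,0) [heading=0, draw]
FD 5: (16,0) -> (21,0) [heading=0, draw]
LT 120: heading 0 -> 120
RT 337: heading 120 -> 143
Final: pos=(21,0), heading=143, 2 segment(s) drawn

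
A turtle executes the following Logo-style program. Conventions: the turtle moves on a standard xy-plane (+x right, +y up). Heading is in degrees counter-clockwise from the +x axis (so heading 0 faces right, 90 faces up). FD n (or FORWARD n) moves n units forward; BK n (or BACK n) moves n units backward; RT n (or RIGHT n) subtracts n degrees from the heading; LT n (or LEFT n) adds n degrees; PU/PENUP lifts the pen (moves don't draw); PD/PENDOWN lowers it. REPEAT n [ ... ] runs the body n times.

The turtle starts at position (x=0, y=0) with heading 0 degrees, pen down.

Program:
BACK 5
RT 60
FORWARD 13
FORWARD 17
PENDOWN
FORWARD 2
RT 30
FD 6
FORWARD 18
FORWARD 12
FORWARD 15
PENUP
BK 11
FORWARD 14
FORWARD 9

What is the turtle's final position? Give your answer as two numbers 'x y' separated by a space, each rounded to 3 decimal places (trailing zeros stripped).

Answer: 11 -90.713

Derivation:
Executing turtle program step by step:
Start: pos=(0,0), heading=0, pen down
BK 5: (0,0) -> (-5,0) [heading=0, draw]
RT 60: heading 0 -> 300
FD 13: (-5,0) -> (1.5,-11.258) [heading=300, draw]
FD 17: (1.5,-11.258) -> (10,-25.981) [heading=300, draw]
PD: pen down
FD 2: (10,-25.981) -> (11,-27.713) [heading=300, draw]
RT 30: heading 300 -> 270
FD 6: (11,-27.713) -> (11,-33.713) [heading=270, draw]
FD 18: (11,-33.713) -> (11,-51.713) [heading=270, draw]
FD 12: (11,-51.713) -> (11,-63.713) [heading=270, draw]
FD 15: (11,-63.713) -> (11,-78.713) [heading=270, draw]
PU: pen up
BK 11: (11,-78.713) -> (11,-67.713) [heading=270, move]
FD 14: (11,-67.713) -> (11,-81.713) [heading=270, move]
FD 9: (11,-81.713) -> (11,-90.713) [heading=270, move]
Final: pos=(11,-90.713), heading=270, 8 segment(s) drawn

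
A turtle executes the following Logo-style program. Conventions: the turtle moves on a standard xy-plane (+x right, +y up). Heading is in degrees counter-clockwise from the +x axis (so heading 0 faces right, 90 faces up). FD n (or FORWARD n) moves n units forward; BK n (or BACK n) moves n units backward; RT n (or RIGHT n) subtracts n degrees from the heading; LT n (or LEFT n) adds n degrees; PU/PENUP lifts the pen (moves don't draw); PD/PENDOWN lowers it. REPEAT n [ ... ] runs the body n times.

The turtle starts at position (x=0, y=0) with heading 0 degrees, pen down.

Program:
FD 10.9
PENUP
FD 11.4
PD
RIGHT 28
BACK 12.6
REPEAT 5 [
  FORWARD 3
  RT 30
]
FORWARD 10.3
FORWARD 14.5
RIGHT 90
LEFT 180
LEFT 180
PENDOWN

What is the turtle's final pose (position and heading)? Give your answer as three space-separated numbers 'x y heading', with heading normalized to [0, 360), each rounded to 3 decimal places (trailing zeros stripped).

Executing turtle program step by step:
Start: pos=(0,0), heading=0, pen down
FD 10.9: (0,0) -> (10.9,0) [heading=0, draw]
PU: pen up
FD 11.4: (10.9,0) -> (22.3,0) [heading=0, move]
PD: pen down
RT 28: heading 0 -> 332
BK 12.6: (22.3,0) -> (11.175,5.915) [heading=332, draw]
REPEAT 5 [
  -- iteration 1/5 --
  FD 3: (11.175,5.915) -> (13.824,4.507) [heading=332, draw]
  RT 30: heading 332 -> 302
  -- iteration 2/5 --
  FD 3: (13.824,4.507) -> (15.413,1.963) [heading=302, draw]
  RT 30: heading 302 -> 272
  -- iteration 3/5 --
  FD 3: (15.413,1.963) -> (15.518,-1.035) [heading=272, draw]
  RT 30: heading 272 -> 242
  -- iteration 4/5 --
  FD 3: (15.518,-1.035) -> (14.11,-3.684) [heading=242, draw]
  RT 30: heading 242 -> 212
  -- iteration 5/5 --
  FD 3: (14.11,-3.684) -> (11.566,-5.274) [heading=212, draw]
  RT 30: heading 212 -> 182
]
FD 10.3: (11.566,-5.274) -> (1.272,-5.633) [heading=182, draw]
FD 14.5: (1.272,-5.633) -> (-13.219,-6.139) [heading=182, draw]
RT 90: heading 182 -> 92
LT 180: heading 92 -> 272
LT 180: heading 272 -> 92
PD: pen down
Final: pos=(-13.219,-6.139), heading=92, 9 segment(s) drawn

Answer: -13.219 -6.139 92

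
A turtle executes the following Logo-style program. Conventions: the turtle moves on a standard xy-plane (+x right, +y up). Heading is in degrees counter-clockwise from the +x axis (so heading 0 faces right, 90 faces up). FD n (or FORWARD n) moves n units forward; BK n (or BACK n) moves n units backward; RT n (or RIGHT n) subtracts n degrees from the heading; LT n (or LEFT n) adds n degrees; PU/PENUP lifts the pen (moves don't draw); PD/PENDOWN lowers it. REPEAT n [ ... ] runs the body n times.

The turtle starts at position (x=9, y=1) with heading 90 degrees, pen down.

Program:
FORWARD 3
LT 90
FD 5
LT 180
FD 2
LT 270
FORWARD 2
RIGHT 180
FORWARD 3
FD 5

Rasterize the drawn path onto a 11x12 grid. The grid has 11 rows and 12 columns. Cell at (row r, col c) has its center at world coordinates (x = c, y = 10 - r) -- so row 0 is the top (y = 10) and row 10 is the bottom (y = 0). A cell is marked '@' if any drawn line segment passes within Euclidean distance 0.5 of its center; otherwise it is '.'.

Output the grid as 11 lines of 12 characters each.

Answer: ......@.....
......@.....
......@.....
......@.....
......@.....
......@.....
....@@@@@@..
......@..@..
......@..@..
.........@..
............

Derivation:
Segment 0: (9,1) -> (9,4)
Segment 1: (9,4) -> (4,4)
Segment 2: (4,4) -> (6,4)
Segment 3: (6,4) -> (6,2)
Segment 4: (6,2) -> (6,5)
Segment 5: (6,5) -> (6,10)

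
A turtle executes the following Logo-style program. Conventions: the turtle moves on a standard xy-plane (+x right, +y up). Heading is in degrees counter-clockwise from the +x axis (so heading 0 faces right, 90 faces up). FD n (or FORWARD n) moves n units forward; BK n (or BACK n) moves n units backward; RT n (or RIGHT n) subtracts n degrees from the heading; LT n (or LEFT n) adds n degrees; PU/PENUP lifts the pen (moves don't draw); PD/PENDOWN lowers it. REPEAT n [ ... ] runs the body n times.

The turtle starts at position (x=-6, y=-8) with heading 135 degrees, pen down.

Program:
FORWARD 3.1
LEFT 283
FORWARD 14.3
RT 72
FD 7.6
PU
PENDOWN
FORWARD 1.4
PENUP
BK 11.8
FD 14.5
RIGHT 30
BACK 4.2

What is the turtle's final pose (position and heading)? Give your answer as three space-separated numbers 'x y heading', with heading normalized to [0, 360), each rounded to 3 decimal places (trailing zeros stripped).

Answer: 7.717 6.406 316

Derivation:
Executing turtle program step by step:
Start: pos=(-6,-8), heading=135, pen down
FD 3.1: (-6,-8) -> (-8.192,-5.808) [heading=135, draw]
LT 283: heading 135 -> 58
FD 14.3: (-8.192,-5.808) -> (-0.614,6.319) [heading=58, draw]
RT 72: heading 58 -> 346
FD 7.6: (-0.614,6.319) -> (6.76,4.481) [heading=346, draw]
PU: pen up
PD: pen down
FD 1.4: (6.76,4.481) -> (8.118,4.142) [heading=346, draw]
PU: pen up
BK 11.8: (8.118,4.142) -> (-3.331,6.997) [heading=346, move]
FD 14.5: (-3.331,6.997) -> (10.738,3.489) [heading=346, move]
RT 30: heading 346 -> 316
BK 4.2: (10.738,3.489) -> (7.717,6.406) [heading=316, move]
Final: pos=(7.717,6.406), heading=316, 4 segment(s) drawn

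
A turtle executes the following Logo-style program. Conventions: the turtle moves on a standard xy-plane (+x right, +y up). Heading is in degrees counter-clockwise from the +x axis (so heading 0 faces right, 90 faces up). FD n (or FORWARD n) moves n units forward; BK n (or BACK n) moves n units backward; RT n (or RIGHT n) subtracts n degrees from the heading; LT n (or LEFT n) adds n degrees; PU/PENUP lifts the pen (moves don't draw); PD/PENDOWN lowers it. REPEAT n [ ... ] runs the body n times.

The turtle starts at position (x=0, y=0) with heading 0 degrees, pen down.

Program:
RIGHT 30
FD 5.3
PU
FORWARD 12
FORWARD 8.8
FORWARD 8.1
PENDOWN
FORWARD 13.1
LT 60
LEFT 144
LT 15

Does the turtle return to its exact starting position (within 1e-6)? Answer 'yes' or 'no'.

Executing turtle program step by step:
Start: pos=(0,0), heading=0, pen down
RT 30: heading 0 -> 330
FD 5.3: (0,0) -> (4.59,-2.65) [heading=330, draw]
PU: pen up
FD 12: (4.59,-2.65) -> (14.982,-8.65) [heading=330, move]
FD 8.8: (14.982,-8.65) -> (22.603,-13.05) [heading=330, move]
FD 8.1: (22.603,-13.05) -> (29.618,-17.1) [heading=330, move]
PD: pen down
FD 13.1: (29.618,-17.1) -> (40.963,-23.65) [heading=330, draw]
LT 60: heading 330 -> 30
LT 144: heading 30 -> 174
LT 15: heading 174 -> 189
Final: pos=(40.963,-23.65), heading=189, 2 segment(s) drawn

Start position: (0, 0)
Final position: (40.963, -23.65)
Distance = 47.3; >= 1e-6 -> NOT closed

Answer: no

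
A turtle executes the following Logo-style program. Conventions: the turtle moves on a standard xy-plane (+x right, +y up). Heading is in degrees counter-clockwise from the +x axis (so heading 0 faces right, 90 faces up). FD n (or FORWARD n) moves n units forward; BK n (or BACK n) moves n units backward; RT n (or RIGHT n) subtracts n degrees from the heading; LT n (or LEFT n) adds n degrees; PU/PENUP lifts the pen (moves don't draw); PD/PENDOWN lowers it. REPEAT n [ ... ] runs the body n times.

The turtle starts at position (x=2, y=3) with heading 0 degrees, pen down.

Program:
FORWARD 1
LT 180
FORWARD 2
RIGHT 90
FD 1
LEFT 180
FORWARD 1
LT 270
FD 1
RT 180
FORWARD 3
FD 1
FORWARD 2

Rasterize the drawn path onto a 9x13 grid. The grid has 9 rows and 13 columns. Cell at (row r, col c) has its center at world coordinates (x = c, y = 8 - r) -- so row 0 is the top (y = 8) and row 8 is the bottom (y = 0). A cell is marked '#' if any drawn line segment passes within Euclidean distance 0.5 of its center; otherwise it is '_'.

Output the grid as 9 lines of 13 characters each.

Answer: _____________
_____________
_____________
_____________
_#___________
#######______
_____________
_____________
_____________

Derivation:
Segment 0: (2,3) -> (3,3)
Segment 1: (3,3) -> (1,3)
Segment 2: (1,3) -> (1,4)
Segment 3: (1,4) -> (1,3)
Segment 4: (1,3) -> (-0,3)
Segment 5: (-0,3) -> (3,3)
Segment 6: (3,3) -> (4,3)
Segment 7: (4,3) -> (6,3)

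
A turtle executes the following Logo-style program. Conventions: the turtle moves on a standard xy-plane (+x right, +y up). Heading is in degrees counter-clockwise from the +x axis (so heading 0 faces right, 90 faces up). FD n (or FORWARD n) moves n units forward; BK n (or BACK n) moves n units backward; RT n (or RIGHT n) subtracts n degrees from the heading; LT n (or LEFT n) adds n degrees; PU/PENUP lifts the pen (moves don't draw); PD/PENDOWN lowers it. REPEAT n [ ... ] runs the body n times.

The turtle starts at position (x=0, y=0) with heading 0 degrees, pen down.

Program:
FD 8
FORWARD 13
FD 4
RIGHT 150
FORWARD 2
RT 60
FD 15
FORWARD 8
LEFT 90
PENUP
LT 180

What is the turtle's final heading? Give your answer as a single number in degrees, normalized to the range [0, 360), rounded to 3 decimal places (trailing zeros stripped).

Executing turtle program step by step:
Start: pos=(0,0), heading=0, pen down
FD 8: (0,0) -> (8,0) [heading=0, draw]
FD 13: (8,0) -> (21,0) [heading=0, draw]
FD 4: (21,0) -> (25,0) [heading=0, draw]
RT 150: heading 0 -> 210
FD 2: (25,0) -> (23.268,-1) [heading=210, draw]
RT 60: heading 210 -> 150
FD 15: (23.268,-1) -> (10.278,6.5) [heading=150, draw]
FD 8: (10.278,6.5) -> (3.349,10.5) [heading=150, draw]
LT 90: heading 150 -> 240
PU: pen up
LT 180: heading 240 -> 60
Final: pos=(3.349,10.5), heading=60, 6 segment(s) drawn

Answer: 60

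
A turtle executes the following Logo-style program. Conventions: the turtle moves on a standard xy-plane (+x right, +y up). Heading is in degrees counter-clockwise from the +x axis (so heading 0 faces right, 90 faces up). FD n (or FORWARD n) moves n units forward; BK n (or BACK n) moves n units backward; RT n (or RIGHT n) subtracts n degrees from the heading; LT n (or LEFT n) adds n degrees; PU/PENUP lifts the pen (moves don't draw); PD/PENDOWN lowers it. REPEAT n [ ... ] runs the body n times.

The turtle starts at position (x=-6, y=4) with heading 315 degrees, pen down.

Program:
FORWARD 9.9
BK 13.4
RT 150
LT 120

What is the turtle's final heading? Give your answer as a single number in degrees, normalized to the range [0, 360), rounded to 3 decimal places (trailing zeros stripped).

Executing turtle program step by step:
Start: pos=(-6,4), heading=315, pen down
FD 9.9: (-6,4) -> (1,-3) [heading=315, draw]
BK 13.4: (1,-3) -> (-8.475,6.475) [heading=315, draw]
RT 150: heading 315 -> 165
LT 120: heading 165 -> 285
Final: pos=(-8.475,6.475), heading=285, 2 segment(s) drawn

Answer: 285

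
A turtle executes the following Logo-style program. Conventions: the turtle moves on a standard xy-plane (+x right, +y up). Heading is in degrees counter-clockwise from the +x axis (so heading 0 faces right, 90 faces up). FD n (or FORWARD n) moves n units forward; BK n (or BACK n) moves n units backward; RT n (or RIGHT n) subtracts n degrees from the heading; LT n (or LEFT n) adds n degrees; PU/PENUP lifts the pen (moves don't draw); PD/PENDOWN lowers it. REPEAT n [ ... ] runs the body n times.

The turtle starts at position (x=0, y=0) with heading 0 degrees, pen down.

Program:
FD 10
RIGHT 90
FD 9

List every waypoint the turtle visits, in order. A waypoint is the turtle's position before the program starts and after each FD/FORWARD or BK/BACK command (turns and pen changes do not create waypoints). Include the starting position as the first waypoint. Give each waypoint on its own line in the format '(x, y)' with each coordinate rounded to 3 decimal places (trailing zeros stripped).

Answer: (0, 0)
(10, 0)
(10, -9)

Derivation:
Executing turtle program step by step:
Start: pos=(0,0), heading=0, pen down
FD 10: (0,0) -> (10,0) [heading=0, draw]
RT 90: heading 0 -> 270
FD 9: (10,0) -> (10,-9) [heading=270, draw]
Final: pos=(10,-9), heading=270, 2 segment(s) drawn
Waypoints (3 total):
(0, 0)
(10, 0)
(10, -9)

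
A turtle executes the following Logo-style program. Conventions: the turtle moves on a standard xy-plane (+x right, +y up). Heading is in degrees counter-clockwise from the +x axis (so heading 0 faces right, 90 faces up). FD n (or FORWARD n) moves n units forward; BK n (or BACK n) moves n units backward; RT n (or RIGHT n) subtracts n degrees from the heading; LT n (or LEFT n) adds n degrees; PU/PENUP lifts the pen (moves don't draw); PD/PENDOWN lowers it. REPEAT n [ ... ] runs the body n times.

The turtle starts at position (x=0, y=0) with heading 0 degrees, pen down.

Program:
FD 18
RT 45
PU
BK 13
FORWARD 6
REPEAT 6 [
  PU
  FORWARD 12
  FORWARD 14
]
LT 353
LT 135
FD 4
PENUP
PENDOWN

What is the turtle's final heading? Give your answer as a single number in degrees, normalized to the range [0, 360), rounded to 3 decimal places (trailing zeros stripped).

Answer: 83

Derivation:
Executing turtle program step by step:
Start: pos=(0,0), heading=0, pen down
FD 18: (0,0) -> (18,0) [heading=0, draw]
RT 45: heading 0 -> 315
PU: pen up
BK 13: (18,0) -> (8.808,9.192) [heading=315, move]
FD 6: (8.808,9.192) -> (13.05,4.95) [heading=315, move]
REPEAT 6 [
  -- iteration 1/6 --
  PU: pen up
  FD 12: (13.05,4.95) -> (21.536,-3.536) [heading=315, move]
  FD 14: (21.536,-3.536) -> (31.435,-13.435) [heading=315, move]
  -- iteration 2/6 --
  PU: pen up
  FD 12: (31.435,-13.435) -> (39.92,-21.92) [heading=315, move]
  FD 14: (39.92,-21.92) -> (49.82,-31.82) [heading=315, move]
  -- iteration 3/6 --
  PU: pen up
  FD 12: (49.82,-31.82) -> (58.305,-40.305) [heading=315, move]
  FD 14: (58.305,-40.305) -> (68.205,-50.205) [heading=315, move]
  -- iteration 4/6 --
  PU: pen up
  FD 12: (68.205,-50.205) -> (76.69,-58.69) [heading=315, move]
  FD 14: (76.69,-58.69) -> (86.589,-68.589) [heading=315, move]
  -- iteration 5/6 --
  PU: pen up
  FD 12: (86.589,-68.589) -> (95.075,-77.075) [heading=315, move]
  FD 14: (95.075,-77.075) -> (104.974,-86.974) [heading=315, move]
  -- iteration 6/6 --
  PU: pen up
  FD 12: (104.974,-86.974) -> (113.459,-95.459) [heading=315, move]
  FD 14: (113.459,-95.459) -> (123.359,-105.359) [heading=315, move]
]
LT 353: heading 315 -> 308
LT 135: heading 308 -> 83
FD 4: (123.359,-105.359) -> (123.846,-101.389) [heading=83, move]
PU: pen up
PD: pen down
Final: pos=(123.846,-101.389), heading=83, 1 segment(s) drawn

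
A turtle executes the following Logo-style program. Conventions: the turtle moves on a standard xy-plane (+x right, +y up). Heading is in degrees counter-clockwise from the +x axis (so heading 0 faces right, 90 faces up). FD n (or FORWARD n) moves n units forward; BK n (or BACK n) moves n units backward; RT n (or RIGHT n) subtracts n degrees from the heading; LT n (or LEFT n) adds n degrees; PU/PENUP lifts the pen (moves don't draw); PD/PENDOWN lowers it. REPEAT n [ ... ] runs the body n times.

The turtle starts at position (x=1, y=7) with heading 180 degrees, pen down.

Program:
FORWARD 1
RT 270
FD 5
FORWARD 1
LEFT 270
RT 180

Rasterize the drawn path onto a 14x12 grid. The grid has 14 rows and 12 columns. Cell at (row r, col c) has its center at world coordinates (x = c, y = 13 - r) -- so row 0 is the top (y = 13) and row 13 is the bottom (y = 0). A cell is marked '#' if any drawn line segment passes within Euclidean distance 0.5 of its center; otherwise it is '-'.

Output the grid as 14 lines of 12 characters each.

Segment 0: (1,7) -> (0,7)
Segment 1: (0,7) -> (0,2)
Segment 2: (0,2) -> (0,1)

Answer: ------------
------------
------------
------------
------------
------------
##----------
#-----------
#-----------
#-----------
#-----------
#-----------
#-----------
------------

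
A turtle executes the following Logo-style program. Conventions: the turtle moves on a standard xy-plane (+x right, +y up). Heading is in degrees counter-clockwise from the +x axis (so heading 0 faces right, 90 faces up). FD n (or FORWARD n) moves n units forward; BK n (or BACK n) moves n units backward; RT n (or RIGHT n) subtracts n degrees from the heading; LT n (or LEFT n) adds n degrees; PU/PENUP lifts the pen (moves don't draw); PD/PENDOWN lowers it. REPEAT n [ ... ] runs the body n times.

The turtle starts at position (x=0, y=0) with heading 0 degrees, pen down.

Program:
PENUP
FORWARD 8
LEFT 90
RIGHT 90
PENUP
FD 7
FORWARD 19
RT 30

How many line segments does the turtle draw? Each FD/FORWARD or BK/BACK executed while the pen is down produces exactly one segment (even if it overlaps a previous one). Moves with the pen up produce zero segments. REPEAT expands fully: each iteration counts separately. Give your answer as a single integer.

Answer: 0

Derivation:
Executing turtle program step by step:
Start: pos=(0,0), heading=0, pen down
PU: pen up
FD 8: (0,0) -> (8,0) [heading=0, move]
LT 90: heading 0 -> 90
RT 90: heading 90 -> 0
PU: pen up
FD 7: (8,0) -> (15,0) [heading=0, move]
FD 19: (15,0) -> (34,0) [heading=0, move]
RT 30: heading 0 -> 330
Final: pos=(34,0), heading=330, 0 segment(s) drawn
Segments drawn: 0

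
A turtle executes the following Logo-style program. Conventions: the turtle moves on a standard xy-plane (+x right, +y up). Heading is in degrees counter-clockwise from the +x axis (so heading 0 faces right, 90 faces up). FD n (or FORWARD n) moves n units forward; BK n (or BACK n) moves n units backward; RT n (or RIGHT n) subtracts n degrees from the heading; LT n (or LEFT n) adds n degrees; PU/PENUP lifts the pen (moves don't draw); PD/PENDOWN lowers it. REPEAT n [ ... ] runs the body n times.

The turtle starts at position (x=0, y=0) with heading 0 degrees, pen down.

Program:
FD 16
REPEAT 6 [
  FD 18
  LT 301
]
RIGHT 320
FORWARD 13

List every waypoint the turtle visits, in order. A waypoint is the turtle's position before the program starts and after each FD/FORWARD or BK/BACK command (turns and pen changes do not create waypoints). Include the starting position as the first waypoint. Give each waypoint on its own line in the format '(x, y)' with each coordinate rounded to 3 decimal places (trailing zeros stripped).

Executing turtle program step by step:
Start: pos=(0,0), heading=0, pen down
FD 16: (0,0) -> (16,0) [heading=0, draw]
REPEAT 6 [
  -- iteration 1/6 --
  FD 18: (16,0) -> (34,0) [heading=0, draw]
  LT 301: heading 0 -> 301
  -- iteration 2/6 --
  FD 18: (34,0) -> (43.271,-15.429) [heading=301, draw]
  LT 301: heading 301 -> 242
  -- iteration 3/6 --
  FD 18: (43.271,-15.429) -> (34.82,-31.322) [heading=242, draw]
  LT 301: heading 242 -> 183
  -- iteration 4/6 --
  FD 18: (34.82,-31.322) -> (16.845,-32.264) [heading=183, draw]
  LT 301: heading 183 -> 124
  -- iteration 5/6 --
  FD 18: (16.845,-32.264) -> (6.779,-17.341) [heading=124, draw]
  LT 301: heading 124 -> 65
  -- iteration 6/6 --
  FD 18: (6.779,-17.341) -> (14.387,-1.028) [heading=65, draw]
  LT 301: heading 65 -> 6
]
RT 320: heading 6 -> 46
FD 13: (14.387,-1.028) -> (23.417,8.324) [heading=46, draw]
Final: pos=(23.417,8.324), heading=46, 8 segment(s) drawn
Waypoints (9 total):
(0, 0)
(16, 0)
(34, 0)
(43.271, -15.429)
(34.82, -31.322)
(16.845, -32.264)
(6.779, -17.341)
(14.387, -1.028)
(23.417, 8.324)

Answer: (0, 0)
(16, 0)
(34, 0)
(43.271, -15.429)
(34.82, -31.322)
(16.845, -32.264)
(6.779, -17.341)
(14.387, -1.028)
(23.417, 8.324)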